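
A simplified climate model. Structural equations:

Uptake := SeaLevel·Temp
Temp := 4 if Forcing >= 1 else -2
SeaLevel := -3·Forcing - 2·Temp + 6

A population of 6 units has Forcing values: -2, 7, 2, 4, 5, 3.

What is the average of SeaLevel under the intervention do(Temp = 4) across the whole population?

-11.5

do(Temp=4) breaks Temp's dependence on Forcing. With Temp=4 fixed, SeaLevel across the units is 4, -23, -8, -14, -17, -11, mean -11.5.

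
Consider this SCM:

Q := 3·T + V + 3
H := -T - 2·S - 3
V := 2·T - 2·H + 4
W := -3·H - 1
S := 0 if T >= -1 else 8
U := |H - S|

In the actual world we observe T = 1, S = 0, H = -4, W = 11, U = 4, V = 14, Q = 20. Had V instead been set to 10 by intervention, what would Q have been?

Intervening sets V = 10 and removes its equation (V := 2·T - 2·H + 4).
Q = 3·T + V + 3  [with T=1, V=10]  = 16

16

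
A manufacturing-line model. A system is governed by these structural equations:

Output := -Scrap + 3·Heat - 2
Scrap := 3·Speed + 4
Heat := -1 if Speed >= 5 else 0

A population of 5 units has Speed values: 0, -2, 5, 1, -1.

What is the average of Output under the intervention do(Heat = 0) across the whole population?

-7.8

The intervention sets Heat=0 in all 5 units regardless of Speed. Recomputing Output per unit gives -6, 0, -21, -9, -3; average -7.8.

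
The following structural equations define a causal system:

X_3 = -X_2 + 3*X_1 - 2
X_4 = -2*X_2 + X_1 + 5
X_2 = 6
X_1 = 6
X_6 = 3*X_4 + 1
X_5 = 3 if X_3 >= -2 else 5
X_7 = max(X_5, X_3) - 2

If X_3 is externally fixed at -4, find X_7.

3

The intervention breaks the incoming arrows to X_3: X_3 = -X_2 + 3*X_1 - 2 no longer applies, and X_3 = -4.
X_5 = 3 if X_3 >= -2 else 5  [with X_3=-4]  = 5
X_7 = max(X_5, X_3) - 2  [with X_5=5, X_3=-4]  = 3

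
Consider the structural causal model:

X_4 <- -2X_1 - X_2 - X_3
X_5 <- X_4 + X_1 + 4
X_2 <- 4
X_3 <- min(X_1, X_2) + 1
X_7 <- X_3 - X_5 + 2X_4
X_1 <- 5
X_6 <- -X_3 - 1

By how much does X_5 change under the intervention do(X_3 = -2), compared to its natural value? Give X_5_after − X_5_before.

do(X_3=-2) replaces the equation X_3 <- min(X_1, X_2) + 1 with the constant X_3 = -2.
X_4 = -2X_1 - X_2 - X_3  [with X_1=5, X_2=4, X_3=-2]  = -12
X_5 = X_4 + X_1 + 4  [with X_4=-12, X_1=5]  = -3
Without intervention: X_3 = min(X_1, X_2) + 1  [with X_1=5, X_2=4]  = 5; X_4 = -2X_1 - X_2 - X_3  [with X_1=5, X_2=4, X_3=5]  = -19; X_5 = X_4 + X_1 + 4  [with X_4=-19, X_1=5]  = -10.
Change = -3 − (-10) = 7.

7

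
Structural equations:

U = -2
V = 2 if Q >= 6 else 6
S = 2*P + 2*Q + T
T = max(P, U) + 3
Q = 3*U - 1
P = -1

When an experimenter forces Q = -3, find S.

-6

do(Q=-3) replaces the equation Q = 3*U - 1 with the constant Q = -3.
T = max(P, U) + 3  [with P=-1, U=-2]  = 2
S = 2*P + 2*Q + T  [with P=-1, Q=-3, T=2]  = -6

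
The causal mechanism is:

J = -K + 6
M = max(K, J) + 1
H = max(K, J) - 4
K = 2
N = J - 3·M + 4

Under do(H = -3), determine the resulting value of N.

The intervention breaks the incoming arrows to H: H = max(K, J) - 4 no longer applies, and H = -3.
Since N is not a descendant of the intervened variable, it is unaffected.
J = -K + 6  [with K=2]  = 4
M = max(K, J) + 1  [with K=2, J=4]  = 5
N = J - 3·M + 4  [with J=4, M=5]  = -7

-7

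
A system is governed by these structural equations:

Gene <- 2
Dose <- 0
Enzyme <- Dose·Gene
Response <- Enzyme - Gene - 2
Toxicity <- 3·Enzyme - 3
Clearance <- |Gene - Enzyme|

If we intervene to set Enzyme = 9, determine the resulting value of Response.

5

The intervention breaks the incoming arrows to Enzyme: Enzyme <- Dose·Gene no longer applies, and Enzyme = 9.
Response = Enzyme - Gene - 2  [with Enzyme=9, Gene=2]  = 5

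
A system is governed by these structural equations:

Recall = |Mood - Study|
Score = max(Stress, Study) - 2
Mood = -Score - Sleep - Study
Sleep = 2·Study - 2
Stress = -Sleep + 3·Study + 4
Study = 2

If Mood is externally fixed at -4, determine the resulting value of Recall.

The intervention breaks the incoming arrows to Mood: Mood = -Score - Sleep - Study no longer applies, and Mood = -4.
Recall = |Mood - Study|  [with Mood=-4, Study=2]  = 6

6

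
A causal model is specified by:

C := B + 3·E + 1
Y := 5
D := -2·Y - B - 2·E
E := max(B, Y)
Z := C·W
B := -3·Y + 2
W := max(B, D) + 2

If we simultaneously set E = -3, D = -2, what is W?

Setting E = -3, D = -2 by intervention discards those variables' equations.
B = -3·Y + 2  [with Y=5]  = -13
W = max(B, D) + 2  [with B=-13, D=-2]  = 0

0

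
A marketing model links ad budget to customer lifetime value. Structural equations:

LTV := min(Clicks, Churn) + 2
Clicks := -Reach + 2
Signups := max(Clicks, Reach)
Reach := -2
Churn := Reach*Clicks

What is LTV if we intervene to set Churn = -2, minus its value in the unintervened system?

Intervening sets Churn = -2 and removes its equation (Churn := Reach*Clicks).
Clicks = -Reach + 2  [with Reach=-2]  = 4
LTV = min(Clicks, Churn) + 2  [with Clicks=4, Churn=-2]  = 0
Without intervention: Clicks = -Reach + 2  [with Reach=-2]  = 4; Churn = Reach*Clicks  [with Reach=-2, Clicks=4]  = -8; LTV = min(Clicks, Churn) + 2  [with Clicks=4, Churn=-8]  = -6.
Change = 0 − (-6) = 6.

6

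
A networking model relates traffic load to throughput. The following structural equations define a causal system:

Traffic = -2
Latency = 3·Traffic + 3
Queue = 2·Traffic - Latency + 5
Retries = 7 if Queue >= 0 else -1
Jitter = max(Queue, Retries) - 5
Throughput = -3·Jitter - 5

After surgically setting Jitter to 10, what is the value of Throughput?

The intervention breaks the incoming arrows to Jitter: Jitter = max(Queue, Retries) - 5 no longer applies, and Jitter = 10.
Throughput = -3·Jitter - 5  [with Jitter=10]  = -35

-35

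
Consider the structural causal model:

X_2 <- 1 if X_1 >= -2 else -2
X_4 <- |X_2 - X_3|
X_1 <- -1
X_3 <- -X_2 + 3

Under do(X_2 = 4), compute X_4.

5

Under do(X_2=4), the mechanism X_2 <- 1 if X_1 >= -2 else -2 is discarded; X_2 is fixed at 4.
X_3 = -X_2 + 3  [with X_2=4]  = -1
X_4 = |X_2 - X_3|  [with X_2=4, X_3=-1]  = 5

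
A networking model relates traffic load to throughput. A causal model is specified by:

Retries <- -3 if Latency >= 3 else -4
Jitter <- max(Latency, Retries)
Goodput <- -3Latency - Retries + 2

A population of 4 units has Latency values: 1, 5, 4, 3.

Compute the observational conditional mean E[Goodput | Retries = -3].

-7

Conditioning on Retries=-3 selects the 3 unit(s) with Latency ∈ {5, 4, 3}. Their Goodput values: -10, -7, -4. Mean = -7.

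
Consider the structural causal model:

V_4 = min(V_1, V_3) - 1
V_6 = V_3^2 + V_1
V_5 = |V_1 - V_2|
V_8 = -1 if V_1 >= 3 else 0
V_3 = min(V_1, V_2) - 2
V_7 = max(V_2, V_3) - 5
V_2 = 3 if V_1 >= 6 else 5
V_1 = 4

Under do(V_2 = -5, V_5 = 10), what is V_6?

53

Setting V_2 = -5, V_5 = 10 by intervention discards those variables' equations.
V_3 = min(V_1, V_2) - 2  [with V_1=4, V_2=-5]  = -7
V_6 = V_3^2 + V_1  [with V_3=-7, V_1=4]  = 53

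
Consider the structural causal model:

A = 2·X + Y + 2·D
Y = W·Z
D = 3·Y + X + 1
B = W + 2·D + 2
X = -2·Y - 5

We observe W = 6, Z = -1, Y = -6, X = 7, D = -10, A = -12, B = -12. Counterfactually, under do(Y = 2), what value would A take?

-20

The intervention breaks the incoming arrows to Y: Y = W·Z no longer applies, and Y = 2.
X = -2·Y - 5  [with Y=2]  = -9
D = 3·Y + X + 1  [with Y=2, X=-9]  = -2
A = 2·X + Y + 2·D  [with X=-9, Y=2, D=-2]  = -20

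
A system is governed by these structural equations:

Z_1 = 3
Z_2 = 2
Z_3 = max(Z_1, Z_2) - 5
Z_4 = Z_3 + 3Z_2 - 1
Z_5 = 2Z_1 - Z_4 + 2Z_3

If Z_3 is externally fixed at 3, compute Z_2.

Under do(Z_3=3), the mechanism Z_3 = max(Z_1, Z_2) - 5 is discarded; Z_3 is fixed at 3.
Since Z_2 is not a descendant of the intervened variable, it is unaffected.

2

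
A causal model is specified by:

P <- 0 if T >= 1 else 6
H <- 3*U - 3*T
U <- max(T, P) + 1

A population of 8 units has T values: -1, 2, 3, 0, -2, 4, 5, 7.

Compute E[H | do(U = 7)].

do(U=7) breaks U's dependence on T. With U=7 fixed, H across the units is 24, 15, 12, 21, 27, 9, 6, 0, mean 14.25.

14.25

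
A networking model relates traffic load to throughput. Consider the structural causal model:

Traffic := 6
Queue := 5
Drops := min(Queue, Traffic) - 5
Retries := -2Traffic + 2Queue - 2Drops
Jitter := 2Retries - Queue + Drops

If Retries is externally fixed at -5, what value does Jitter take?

-15

Intervening sets Retries = -5 and removes its equation (Retries := -2Traffic + 2Queue - 2Drops).
Drops = min(Queue, Traffic) - 5  [with Queue=5, Traffic=6]  = 0
Jitter = 2Retries - Queue + Drops  [with Retries=-5, Queue=5, Drops=0]  = -15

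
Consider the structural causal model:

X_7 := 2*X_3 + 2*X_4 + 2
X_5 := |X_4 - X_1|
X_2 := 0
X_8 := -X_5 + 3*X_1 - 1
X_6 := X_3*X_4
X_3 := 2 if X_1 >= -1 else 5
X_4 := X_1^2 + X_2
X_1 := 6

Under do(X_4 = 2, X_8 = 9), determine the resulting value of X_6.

The joint intervention fixes X_4 = 2, X_8 = 9, removing each variable's own equation.
X_3 = 2 if X_1 >= -1 else 5  [with X_1=6]  = 2
X_6 = X_3*X_4  [with X_3=2, X_4=2]  = 4

4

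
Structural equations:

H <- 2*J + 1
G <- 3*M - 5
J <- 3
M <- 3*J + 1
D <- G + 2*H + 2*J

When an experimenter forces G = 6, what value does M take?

The intervention breaks the incoming arrows to G: G <- 3*M - 5 no longer applies, and G = 6.
Since M is not a descendant of the intervened variable, it is unaffected.
M = 3*J + 1  [with J=3]  = 10

10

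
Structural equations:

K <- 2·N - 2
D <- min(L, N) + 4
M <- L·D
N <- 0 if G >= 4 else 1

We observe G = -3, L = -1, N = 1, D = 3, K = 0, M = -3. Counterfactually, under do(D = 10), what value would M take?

-10

Under do(D=10), the mechanism D <- min(L, N) + 4 is discarded; D is fixed at 10.
M = L·D  [with L=-1, D=10]  = -10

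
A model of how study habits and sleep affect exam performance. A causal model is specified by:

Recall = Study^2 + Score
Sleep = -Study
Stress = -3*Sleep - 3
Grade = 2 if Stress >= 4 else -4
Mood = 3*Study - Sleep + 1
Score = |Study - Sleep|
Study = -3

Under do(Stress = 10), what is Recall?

15

The intervention breaks the incoming arrows to Stress: Stress = -3*Sleep - 3 no longer applies, and Stress = 10.
No directed path runs from Stress to Recall, so Recall keeps its natural value.
Sleep = -Study  [with Study=-3]  = 3
Score = |Study - Sleep|  [with Study=-3, Sleep=3]  = 6
Recall = Study^2 + Score  [with Study=-3, Score=6]  = 15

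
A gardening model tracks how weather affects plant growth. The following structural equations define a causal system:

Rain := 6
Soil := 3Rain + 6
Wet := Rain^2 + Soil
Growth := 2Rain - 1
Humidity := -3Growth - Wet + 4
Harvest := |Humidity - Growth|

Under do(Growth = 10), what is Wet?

Under do(Growth=10), the mechanism Growth := 2Rain - 1 is discarded; Growth is fixed at 10.
Since Wet is not a descendant of the intervened variable, it is unaffected.
Soil = 3Rain + 6  [with Rain=6]  = 24
Wet = Rain^2 + Soil  [with Rain=6, Soil=24]  = 60

60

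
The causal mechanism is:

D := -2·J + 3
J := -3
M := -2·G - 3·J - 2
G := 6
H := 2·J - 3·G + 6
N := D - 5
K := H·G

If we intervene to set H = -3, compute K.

-18

The intervention breaks the incoming arrows to H: H := 2·J - 3·G + 6 no longer applies, and H = -3.
K = H·G  [with H=-3, G=6]  = -18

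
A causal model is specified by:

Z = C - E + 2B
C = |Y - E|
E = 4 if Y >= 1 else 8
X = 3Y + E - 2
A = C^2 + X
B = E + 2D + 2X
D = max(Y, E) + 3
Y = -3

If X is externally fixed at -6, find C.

The intervention breaks the incoming arrows to X: X = 3Y + E - 2 no longer applies, and X = -6.
Since C is not a descendant of the intervened variable, it is unaffected.
E = 4 if Y >= 1 else 8  [with Y=-3]  = 8
C = |Y - E|  [with Y=-3, E=8]  = 11

11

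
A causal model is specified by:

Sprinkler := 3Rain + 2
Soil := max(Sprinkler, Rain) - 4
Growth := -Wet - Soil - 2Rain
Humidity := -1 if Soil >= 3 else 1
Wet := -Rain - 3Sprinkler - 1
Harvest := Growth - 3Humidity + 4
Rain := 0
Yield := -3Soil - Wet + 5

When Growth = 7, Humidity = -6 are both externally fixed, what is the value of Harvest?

29

Setting Growth = 7, Humidity = -6 by intervention discards those variables' equations.
Harvest = Growth - 3Humidity + 4  [with Growth=7, Humidity=-6]  = 29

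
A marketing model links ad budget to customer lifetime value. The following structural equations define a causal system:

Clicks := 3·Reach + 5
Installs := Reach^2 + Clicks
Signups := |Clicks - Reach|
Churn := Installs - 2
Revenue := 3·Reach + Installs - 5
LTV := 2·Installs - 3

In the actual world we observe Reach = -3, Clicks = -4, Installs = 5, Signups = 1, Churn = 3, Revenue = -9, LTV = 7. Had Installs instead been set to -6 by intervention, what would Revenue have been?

-20

The intervention breaks the incoming arrows to Installs: Installs := Reach^2 + Clicks no longer applies, and Installs = -6.
Revenue = 3·Reach + Installs - 5  [with Reach=-3, Installs=-6]  = -20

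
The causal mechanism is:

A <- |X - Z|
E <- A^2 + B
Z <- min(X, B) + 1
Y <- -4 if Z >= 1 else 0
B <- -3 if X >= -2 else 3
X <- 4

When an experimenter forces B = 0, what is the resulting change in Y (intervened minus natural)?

-4

do(B=0) replaces the equation B <- -3 if X >= -2 else 3 with the constant B = 0.
Z = min(X, B) + 1  [with X=4, B=0]  = 1
Y = -4 if Z >= 1 else 0  [with Z=1]  = -4
Without intervention: B = -3 if X >= -2 else 3  [with X=4]  = -3; Z = min(X, B) + 1  [with X=4, B=-3]  = -2; Y = -4 if Z >= 1 else 0  [with Z=-2]  = 0.
Change = -4 − 0 = -4.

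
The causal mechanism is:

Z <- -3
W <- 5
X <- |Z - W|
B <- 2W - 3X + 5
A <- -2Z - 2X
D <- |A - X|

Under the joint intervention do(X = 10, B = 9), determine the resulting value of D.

Setting X = 10, B = 9 by intervention discards those variables' equations.
A = -2Z - 2X  [with Z=-3, X=10]  = -14
D = |A - X|  [with A=-14, X=10]  = 24

24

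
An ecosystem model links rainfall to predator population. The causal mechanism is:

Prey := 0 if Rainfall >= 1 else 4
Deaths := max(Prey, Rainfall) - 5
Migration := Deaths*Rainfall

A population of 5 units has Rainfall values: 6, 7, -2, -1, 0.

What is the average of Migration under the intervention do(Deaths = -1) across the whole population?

-2

The intervention sets Deaths=-1 in all 5 units regardless of Rainfall. Recomputing Migration per unit gives -6, -7, 2, 1, 0; average -2.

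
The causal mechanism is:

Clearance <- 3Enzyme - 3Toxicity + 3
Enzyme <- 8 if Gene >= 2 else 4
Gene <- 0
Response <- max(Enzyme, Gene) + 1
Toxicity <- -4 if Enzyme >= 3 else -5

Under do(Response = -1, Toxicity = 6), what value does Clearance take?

-3

Setting Response = -1, Toxicity = 6 by intervention discards those variables' equations.
Enzyme = 8 if Gene >= 2 else 4  [with Gene=0]  = 4
Clearance = 3Enzyme - 3Toxicity + 3  [with Enzyme=4, Toxicity=6]  = -3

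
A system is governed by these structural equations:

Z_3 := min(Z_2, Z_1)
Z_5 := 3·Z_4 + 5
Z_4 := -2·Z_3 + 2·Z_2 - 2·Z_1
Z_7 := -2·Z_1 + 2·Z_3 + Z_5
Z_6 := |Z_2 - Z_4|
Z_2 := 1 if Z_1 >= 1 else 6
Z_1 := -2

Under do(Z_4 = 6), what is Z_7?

The intervention breaks the incoming arrows to Z_4: Z_4 := -2·Z_3 + 2·Z_2 - 2·Z_1 no longer applies, and Z_4 = 6.
Z_2 = 1 if Z_1 >= 1 else 6  [with Z_1=-2]  = 6
Z_3 = min(Z_2, Z_1)  [with Z_2=6, Z_1=-2]  = -2
Z_5 = 3·Z_4 + 5  [with Z_4=6]  = 23
Z_7 = -2·Z_1 + 2·Z_3 + Z_5  [with Z_1=-2, Z_3=-2, Z_5=23]  = 23

23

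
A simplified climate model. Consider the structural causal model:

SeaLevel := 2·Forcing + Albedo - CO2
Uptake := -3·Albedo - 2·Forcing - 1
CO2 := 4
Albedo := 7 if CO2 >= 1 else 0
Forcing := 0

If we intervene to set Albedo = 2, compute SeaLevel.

The intervention breaks the incoming arrows to Albedo: Albedo := 7 if CO2 >= 1 else 0 no longer applies, and Albedo = 2.
SeaLevel = 2·Forcing + Albedo - CO2  [with Forcing=0, Albedo=2, CO2=4]  = -2

-2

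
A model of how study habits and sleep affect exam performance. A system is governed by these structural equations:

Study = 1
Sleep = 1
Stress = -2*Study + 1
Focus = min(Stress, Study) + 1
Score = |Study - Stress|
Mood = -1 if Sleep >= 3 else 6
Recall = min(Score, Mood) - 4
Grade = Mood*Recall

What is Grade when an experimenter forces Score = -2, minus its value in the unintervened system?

do(Score=-2) replaces the equation Score = |Study - Stress| with the constant Score = -2.
Mood = -1 if Sleep >= 3 else 6  [with Sleep=1]  = 6
Recall = min(Score, Mood) - 4  [with Score=-2, Mood=6]  = -6
Grade = Mood*Recall  [with Mood=6, Recall=-6]  = -36
Without intervention: Stress = -2*Study + 1  [with Study=1]  = -1; Score = |Study - Stress|  [with Study=1, Stress=-1]  = 2; Mood = -1 if Sleep >= 3 else 6  [with Sleep=1]  = 6; Recall = min(Score, Mood) - 4  [with Score=2, Mood=6]  = -2; Grade = Mood*Recall  [with Mood=6, Recall=-2]  = -12.
Change = -36 − (-12) = -24.

-24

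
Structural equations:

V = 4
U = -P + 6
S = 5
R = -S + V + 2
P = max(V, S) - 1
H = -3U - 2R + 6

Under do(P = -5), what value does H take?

-29

Under do(P=-5), the mechanism P = max(V, S) - 1 is discarded; P is fixed at -5.
R = -S + V + 2  [with S=5, V=4]  = 1
U = -P + 6  [with P=-5]  = 11
H = -3U - 2R + 6  [with U=11, R=1]  = -29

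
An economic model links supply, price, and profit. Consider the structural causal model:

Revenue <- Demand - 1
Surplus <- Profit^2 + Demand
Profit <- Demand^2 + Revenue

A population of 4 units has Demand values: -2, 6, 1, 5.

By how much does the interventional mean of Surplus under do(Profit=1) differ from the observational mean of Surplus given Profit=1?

3

The intervention sets Profit=1 in all 4 units regardless of Demand. Recomputing Surplus per unit gives -1, 7, 2, 6; average 3.5.
Observing Profit=1 restricts to units where Profit's equation naturally yields 1: Demand ∈ {-2, 1}. In that subpopulation Surplus = -1, 2, mean 0.5.
Difference = 3.5 − 0.5 = 3.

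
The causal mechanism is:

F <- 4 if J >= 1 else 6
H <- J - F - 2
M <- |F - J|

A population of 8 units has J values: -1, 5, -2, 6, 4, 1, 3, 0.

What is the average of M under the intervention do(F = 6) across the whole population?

4

Every unit gets F=6 under the intervention. M values become 7, 1, 8, 0, 2, 5, 3, 6; E[M|do(F=6)] = 4.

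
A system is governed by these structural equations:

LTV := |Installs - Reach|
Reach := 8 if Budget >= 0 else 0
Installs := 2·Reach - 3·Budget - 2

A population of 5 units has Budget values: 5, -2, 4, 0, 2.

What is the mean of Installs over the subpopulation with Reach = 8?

5.75

Observing Reach=8 restricts to units where Reach's equation naturally yields 8: Budget ∈ {5, 4, 0, 2}. In that subpopulation Installs = -1, 2, 14, 8, mean 5.75.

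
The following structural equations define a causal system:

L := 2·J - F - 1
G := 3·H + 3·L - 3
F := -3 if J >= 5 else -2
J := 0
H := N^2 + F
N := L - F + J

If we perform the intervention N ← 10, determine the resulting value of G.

Under do(N=10), the mechanism N := L - F + J is discarded; N is fixed at 10.
F = -3 if J >= 5 else -2  [with J=0]  = -2
L = 2·J - F - 1  [with J=0, F=-2]  = 1
H = N^2 + F  [with N=10, F=-2]  = 98
G = 3·H + 3·L - 3  [with H=98, L=1]  = 294

294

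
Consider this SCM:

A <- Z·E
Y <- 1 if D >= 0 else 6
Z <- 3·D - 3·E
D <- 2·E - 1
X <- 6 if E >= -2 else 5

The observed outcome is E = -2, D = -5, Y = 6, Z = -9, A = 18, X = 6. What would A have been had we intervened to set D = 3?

-30

do(D=3) replaces the equation D <- 2·E - 1 with the constant D = 3.
Z = 3·D - 3·E  [with D=3, E=-2]  = 15
A = Z·E  [with Z=15, E=-2]  = -30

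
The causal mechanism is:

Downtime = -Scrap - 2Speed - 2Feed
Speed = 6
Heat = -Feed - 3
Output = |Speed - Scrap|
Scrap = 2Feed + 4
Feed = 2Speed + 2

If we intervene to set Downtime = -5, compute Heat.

do(Downtime=-5) replaces the equation Downtime = -Scrap - 2Speed - 2Feed with the constant Downtime = -5.
Heat is not downstream of the intervention, so its value is determined by the original equations.
Feed = 2Speed + 2  [with Speed=6]  = 14
Heat = -Feed - 3  [with Feed=14]  = -17

-17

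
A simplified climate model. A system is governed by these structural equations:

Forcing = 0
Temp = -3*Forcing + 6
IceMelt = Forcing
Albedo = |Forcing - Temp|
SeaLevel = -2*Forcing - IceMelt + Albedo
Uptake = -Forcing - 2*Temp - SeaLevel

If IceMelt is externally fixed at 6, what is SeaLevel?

0

do(IceMelt=6) replaces the equation IceMelt = Forcing with the constant IceMelt = 6.
Temp = -3*Forcing + 6  [with Forcing=0]  = 6
Albedo = |Forcing - Temp|  [with Forcing=0, Temp=6]  = 6
SeaLevel = -2*Forcing - IceMelt + Albedo  [with Forcing=0, IceMelt=6, Albedo=6]  = 0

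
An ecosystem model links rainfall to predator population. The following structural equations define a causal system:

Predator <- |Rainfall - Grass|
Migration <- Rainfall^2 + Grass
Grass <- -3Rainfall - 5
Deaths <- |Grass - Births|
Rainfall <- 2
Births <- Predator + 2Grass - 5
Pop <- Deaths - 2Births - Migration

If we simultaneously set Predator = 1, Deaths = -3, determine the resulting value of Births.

-26

The joint intervention fixes Predator = 1, Deaths = -3, removing each variable's own equation.
Grass = -3Rainfall - 5  [with Rainfall=2]  = -11
Births = Predator + 2Grass - 5  [with Predator=1, Grass=-11]  = -26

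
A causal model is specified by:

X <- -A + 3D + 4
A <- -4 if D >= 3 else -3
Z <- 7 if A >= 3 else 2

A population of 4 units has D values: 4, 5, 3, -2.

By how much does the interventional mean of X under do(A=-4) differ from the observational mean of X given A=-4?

-4.5

do(A=-4) breaks A's dependence on D. With A=-4 fixed, X across the units is 20, 23, 17, 2, mean 15.5.
Observing A=-4 restricts to units where A's equation naturally yields -4: D ∈ {4, 5, 3}. In that subpopulation X = 20, 23, 17, mean 20.
Difference = 15.5 − 20 = -4.5.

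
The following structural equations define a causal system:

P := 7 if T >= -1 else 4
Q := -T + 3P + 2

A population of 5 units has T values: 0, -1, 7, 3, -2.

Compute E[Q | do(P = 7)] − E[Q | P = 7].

0.85

The intervention sets P=7 in all 5 units regardless of T. Recomputing Q per unit gives 23, 24, 16, 20, 25; average 21.6.
Observing P=7 restricts to units where P's equation naturally yields 7: T ∈ {0, -1, 7, 3}. In that subpopulation Q = 23, 24, 16, 20, mean 20.75.
Difference = 21.6 − 20.75 = 0.85.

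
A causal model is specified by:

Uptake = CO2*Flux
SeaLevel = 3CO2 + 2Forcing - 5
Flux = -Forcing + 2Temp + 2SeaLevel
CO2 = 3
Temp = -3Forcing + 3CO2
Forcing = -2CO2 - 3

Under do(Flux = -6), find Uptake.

-18

The intervention breaks the incoming arrows to Flux: Flux = -Forcing + 2Temp + 2SeaLevel no longer applies, and Flux = -6.
Uptake = CO2*Flux  [with CO2=3, Flux=-6]  = -18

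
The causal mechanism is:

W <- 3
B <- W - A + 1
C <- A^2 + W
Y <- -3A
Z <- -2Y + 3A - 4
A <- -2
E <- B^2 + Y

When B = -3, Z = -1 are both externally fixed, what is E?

15

Under do(B = -3, Z = -1), each intervened variable's structural equation is replaced by its fixed value.
Y = -3A  [with A=-2]  = 6
E = B^2 + Y  [with B=-3, Y=6]  = 15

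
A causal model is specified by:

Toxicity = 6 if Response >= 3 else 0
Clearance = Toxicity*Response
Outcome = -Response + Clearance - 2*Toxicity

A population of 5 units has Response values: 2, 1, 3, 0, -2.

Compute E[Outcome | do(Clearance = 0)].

The intervention sets Clearance=0 in all 5 units regardless of Response. Recomputing Outcome per unit gives -2, -1, -15, 0, 2; average -3.2.

-3.2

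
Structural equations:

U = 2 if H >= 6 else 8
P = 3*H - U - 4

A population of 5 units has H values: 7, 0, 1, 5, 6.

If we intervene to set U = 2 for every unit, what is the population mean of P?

5.4

Every unit gets U=2 under the intervention. P values become 15, -6, -3, 9, 12; E[P|do(U=2)] = 5.4.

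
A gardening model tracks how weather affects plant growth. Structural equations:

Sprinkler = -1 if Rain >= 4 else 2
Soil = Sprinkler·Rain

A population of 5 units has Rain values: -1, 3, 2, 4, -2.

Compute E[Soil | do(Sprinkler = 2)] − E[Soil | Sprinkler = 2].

Every unit gets Sprinkler=2 under the intervention. Soil values become -2, 6, 4, 8, -4; E[Soil|do(Sprinkler=2)] = 2.4.
Conditioning on Sprinkler=2 selects the 4 unit(s) with Rain ∈ {-1, 3, 2, -2}. Their Soil values: -2, 6, 4, -4. Mean = 1.
Difference = 2.4 − 1 = 1.4.

1.4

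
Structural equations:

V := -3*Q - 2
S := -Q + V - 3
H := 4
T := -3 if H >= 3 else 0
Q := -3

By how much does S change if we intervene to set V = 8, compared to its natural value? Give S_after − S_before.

do(V=8) replaces the equation V := -3*Q - 2 with the constant V = 8.
S = -Q + V - 3  [with Q=-3, V=8]  = 8
Without intervention: V = -3*Q - 2  [with Q=-3]  = 7; S = -Q + V - 3  [with Q=-3, V=7]  = 7.
Change = 8 − 7 = 1.

1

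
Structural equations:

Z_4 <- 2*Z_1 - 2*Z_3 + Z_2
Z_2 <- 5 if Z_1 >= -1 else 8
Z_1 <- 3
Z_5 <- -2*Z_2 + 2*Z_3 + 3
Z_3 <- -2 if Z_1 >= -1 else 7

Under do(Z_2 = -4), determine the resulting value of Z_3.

The intervention breaks the incoming arrows to Z_2: Z_2 <- 5 if Z_1 >= -1 else 8 no longer applies, and Z_2 = -4.
Since Z_3 is not a descendant of the intervened variable, it is unaffected.
Z_3 = -2 if Z_1 >= -1 else 7  [with Z_1=3]  = -2

-2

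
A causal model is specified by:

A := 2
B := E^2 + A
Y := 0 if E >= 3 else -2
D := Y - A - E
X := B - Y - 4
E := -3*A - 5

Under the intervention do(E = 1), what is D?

Under do(E=1), the mechanism E := -3*A - 5 is discarded; E is fixed at 1.
Y = 0 if E >= 3 else -2  [with E=1]  = -2
D = Y - A - E  [with Y=-2, A=2, E=1]  = -5

-5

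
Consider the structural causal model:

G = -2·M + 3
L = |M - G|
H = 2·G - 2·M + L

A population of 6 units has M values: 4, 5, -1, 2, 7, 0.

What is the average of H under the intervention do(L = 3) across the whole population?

Under do(L=3), L's equation is replaced by L=3 for every unit. Per-unit H: -15, -21, 15, -3, -33, 9. Mean = -8.

-8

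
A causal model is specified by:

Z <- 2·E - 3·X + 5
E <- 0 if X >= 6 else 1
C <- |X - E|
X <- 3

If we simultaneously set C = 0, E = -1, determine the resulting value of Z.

-6

The joint intervention fixes C = 0, E = -1, removing each variable's own equation.
Z = 2·E - 3·X + 5  [with E=-1, X=3]  = -6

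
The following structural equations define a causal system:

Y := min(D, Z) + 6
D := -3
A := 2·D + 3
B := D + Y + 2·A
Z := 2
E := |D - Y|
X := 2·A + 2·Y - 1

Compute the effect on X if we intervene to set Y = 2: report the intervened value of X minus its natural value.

-2

The intervention breaks the incoming arrows to Y: Y := min(D, Z) + 6 no longer applies, and Y = 2.
A = 2·D + 3  [with D=-3]  = -3
X = 2·A + 2·Y - 1  [with A=-3, Y=2]  = -3
Without intervention: Y = min(D, Z) + 6  [with D=-3, Z=2]  = 3; A = 2·D + 3  [with D=-3]  = -3; X = 2·A + 2·Y - 1  [with A=-3, Y=3]  = -1.
Change = -3 − (-1) = -2.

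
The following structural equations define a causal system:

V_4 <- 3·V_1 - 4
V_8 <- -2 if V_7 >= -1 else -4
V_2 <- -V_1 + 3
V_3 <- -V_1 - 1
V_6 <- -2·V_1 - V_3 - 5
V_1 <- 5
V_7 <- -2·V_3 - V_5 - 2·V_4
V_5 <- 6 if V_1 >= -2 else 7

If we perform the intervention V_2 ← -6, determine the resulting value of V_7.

-16

Under do(V_2=-6), the mechanism V_2 <- -V_1 + 3 is discarded; V_2 is fixed at -6.
No directed path runs from V_2 to V_7, so V_7 keeps its natural value.
V_3 = -V_1 - 1  [with V_1=5]  = -6
V_4 = 3·V_1 - 4  [with V_1=5]  = 11
V_5 = 6 if V_1 >= -2 else 7  [with V_1=5]  = 6
V_7 = -2·V_3 - V_5 - 2·V_4  [with V_3=-6, V_5=6, V_4=11]  = -16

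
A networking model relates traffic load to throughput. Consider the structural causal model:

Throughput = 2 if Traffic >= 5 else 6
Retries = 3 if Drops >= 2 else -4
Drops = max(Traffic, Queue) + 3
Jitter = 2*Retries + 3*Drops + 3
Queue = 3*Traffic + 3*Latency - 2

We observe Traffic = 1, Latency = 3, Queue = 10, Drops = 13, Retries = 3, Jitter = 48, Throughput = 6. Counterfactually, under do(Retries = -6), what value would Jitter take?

30

The intervention breaks the incoming arrows to Retries: Retries = 3 if Drops >= 2 else -4 no longer applies, and Retries = -6.
Queue = 3*Traffic + 3*Latency - 2  [with Traffic=1, Latency=3]  = 10
Drops = max(Traffic, Queue) + 3  [with Traffic=1, Queue=10]  = 13
Jitter = 2*Retries + 3*Drops + 3  [with Retries=-6, Drops=13]  = 30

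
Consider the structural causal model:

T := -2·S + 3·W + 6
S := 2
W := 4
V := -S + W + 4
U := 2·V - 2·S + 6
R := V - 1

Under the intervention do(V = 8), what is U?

18

do(V=8) replaces the equation V := -S + W + 4 with the constant V = 8.
U = 2·V - 2·S + 6  [with V=8, S=2]  = 18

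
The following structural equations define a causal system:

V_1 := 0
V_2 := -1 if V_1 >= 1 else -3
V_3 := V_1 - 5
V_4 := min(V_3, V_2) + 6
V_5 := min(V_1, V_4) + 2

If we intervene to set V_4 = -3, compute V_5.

Intervening sets V_4 = -3 and removes its equation (V_4 := min(V_3, V_2) + 6).
V_5 = min(V_1, V_4) + 2  [with V_1=0, V_4=-3]  = -1

-1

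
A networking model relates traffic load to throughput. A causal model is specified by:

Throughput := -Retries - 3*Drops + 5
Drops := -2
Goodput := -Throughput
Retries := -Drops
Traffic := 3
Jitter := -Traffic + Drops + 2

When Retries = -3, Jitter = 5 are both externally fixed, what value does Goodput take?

Setting Retries = -3, Jitter = 5 by intervention discards those variables' equations.
Throughput = -Retries - 3*Drops + 5  [with Retries=-3, Drops=-2]  = 14
Goodput = -Throughput  [with Throughput=14]  = -14

-14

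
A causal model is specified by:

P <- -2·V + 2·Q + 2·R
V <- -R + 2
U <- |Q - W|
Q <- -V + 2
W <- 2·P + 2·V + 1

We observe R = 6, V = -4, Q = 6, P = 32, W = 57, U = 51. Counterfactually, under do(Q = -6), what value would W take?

9

do(Q=-6) replaces the equation Q <- -V + 2 with the constant Q = -6.
V = -R + 2  [with R=6]  = -4
P = -2·V + 2·Q + 2·R  [with V=-4, Q=-6, R=6]  = 8
W = 2·P + 2·V + 1  [with P=8, V=-4]  = 9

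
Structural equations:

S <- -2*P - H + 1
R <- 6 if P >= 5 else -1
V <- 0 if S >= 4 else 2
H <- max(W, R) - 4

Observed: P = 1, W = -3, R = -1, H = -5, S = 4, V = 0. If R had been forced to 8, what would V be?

The intervention breaks the incoming arrows to R: R <- 6 if P >= 5 else -1 no longer applies, and R = 8.
H = max(W, R) - 4  [with W=-3, R=8]  = 4
S = -2*P - H + 1  [with P=1, H=4]  = -5
V = 0 if S >= 4 else 2  [with S=-5]  = 2

2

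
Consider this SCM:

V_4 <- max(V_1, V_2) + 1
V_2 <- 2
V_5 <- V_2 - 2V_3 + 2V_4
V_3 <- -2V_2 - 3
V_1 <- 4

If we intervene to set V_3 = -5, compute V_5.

do(V_3=-5) replaces the equation V_3 <- -2V_2 - 3 with the constant V_3 = -5.
V_4 = max(V_1, V_2) + 1  [with V_1=4, V_2=2]  = 5
V_5 = V_2 - 2V_3 + 2V_4  [with V_2=2, V_3=-5, V_4=5]  = 22

22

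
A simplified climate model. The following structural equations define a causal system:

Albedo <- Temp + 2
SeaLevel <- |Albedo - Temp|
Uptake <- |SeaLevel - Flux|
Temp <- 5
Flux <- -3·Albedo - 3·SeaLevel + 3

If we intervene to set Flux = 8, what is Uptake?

6

Intervening sets Flux = 8 and removes its equation (Flux <- -3·Albedo - 3·SeaLevel + 3).
Albedo = Temp + 2  [with Temp=5]  = 7
SeaLevel = |Albedo - Temp|  [with Albedo=7, Temp=5]  = 2
Uptake = |SeaLevel - Flux|  [with SeaLevel=2, Flux=8]  = 6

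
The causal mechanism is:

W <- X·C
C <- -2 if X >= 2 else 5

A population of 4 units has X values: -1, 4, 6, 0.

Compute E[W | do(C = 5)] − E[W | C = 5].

13.75

The intervention sets C=5 in all 4 units regardless of X. Recomputing W per unit gives -5, 20, 30, 0; average 11.25.
Observing C=5 restricts to units where C's equation naturally yields 5: X ∈ {-1, 0}. In that subpopulation W = -5, 0, mean -2.5.
Difference = 11.25 − (-2.5) = 13.75.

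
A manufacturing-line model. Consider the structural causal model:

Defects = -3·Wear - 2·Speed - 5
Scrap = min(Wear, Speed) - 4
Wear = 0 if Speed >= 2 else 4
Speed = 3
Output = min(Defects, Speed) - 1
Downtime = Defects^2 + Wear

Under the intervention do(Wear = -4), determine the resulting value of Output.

0

do(Wear=-4) replaces the equation Wear = 0 if Speed >= 2 else 4 with the constant Wear = -4.
Defects = -3·Wear - 2·Speed - 5  [with Wear=-4, Speed=3]  = 1
Output = min(Defects, Speed) - 1  [with Defects=1, Speed=3]  = 0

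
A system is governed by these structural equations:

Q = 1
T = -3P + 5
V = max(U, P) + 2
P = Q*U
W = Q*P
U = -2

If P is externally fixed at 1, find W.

1

The intervention breaks the incoming arrows to P: P = Q*U no longer applies, and P = 1.
W = Q*P  [with Q=1, P=1]  = 1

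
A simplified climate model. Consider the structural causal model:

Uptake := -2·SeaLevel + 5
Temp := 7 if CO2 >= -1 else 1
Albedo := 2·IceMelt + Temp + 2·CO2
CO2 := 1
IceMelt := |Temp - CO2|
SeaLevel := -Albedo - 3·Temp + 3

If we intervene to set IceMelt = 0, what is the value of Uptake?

59

The intervention breaks the incoming arrows to IceMelt: IceMelt := |Temp - CO2| no longer applies, and IceMelt = 0.
Temp = 7 if CO2 >= -1 else 1  [with CO2=1]  = 7
Albedo = 2·IceMelt + Temp + 2·CO2  [with IceMelt=0, Temp=7, CO2=1]  = 9
SeaLevel = -Albedo - 3·Temp + 3  [with Albedo=9, Temp=7]  = -27
Uptake = -2·SeaLevel + 5  [with SeaLevel=-27]  = 59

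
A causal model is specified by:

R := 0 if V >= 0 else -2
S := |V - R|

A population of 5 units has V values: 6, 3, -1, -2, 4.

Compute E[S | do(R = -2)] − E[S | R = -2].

do(R=-2) breaks R's dependence on V. With R=-2 fixed, S across the units is 8, 5, 1, 0, 6, mean 4.
Observing R=-2 restricts to units where R's equation naturally yields -2: V ∈ {-1, -2}. In that subpopulation S = 1, 0, mean 0.5.
Difference = 4 − 0.5 = 3.5.

3.5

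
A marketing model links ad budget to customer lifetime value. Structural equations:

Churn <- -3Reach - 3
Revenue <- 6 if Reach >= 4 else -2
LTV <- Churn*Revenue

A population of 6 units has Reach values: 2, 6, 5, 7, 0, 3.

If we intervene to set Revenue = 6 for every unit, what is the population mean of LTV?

-87

Every unit gets Revenue=6 under the intervention. LTV values become -54, -126, -108, -144, -18, -72; E[LTV|do(Revenue=6)] = -87.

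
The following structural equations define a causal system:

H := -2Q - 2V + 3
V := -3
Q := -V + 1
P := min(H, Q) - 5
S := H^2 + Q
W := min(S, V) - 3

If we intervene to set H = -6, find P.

The intervention breaks the incoming arrows to H: H := -2Q - 2V + 3 no longer applies, and H = -6.
Q = -V + 1  [with V=-3]  = 4
P = min(H, Q) - 5  [with H=-6, Q=4]  = -11

-11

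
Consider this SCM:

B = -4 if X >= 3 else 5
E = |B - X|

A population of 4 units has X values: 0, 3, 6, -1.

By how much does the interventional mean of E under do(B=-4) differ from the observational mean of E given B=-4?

-2.5

The intervention sets B=-4 in all 4 units regardless of X. Recomputing E per unit gives 4, 7, 10, 3; average 6.
Observing B=-4 restricts to units where B's equation naturally yields -4: X ∈ {3, 6}. In that subpopulation E = 7, 10, mean 8.5.
Difference = 6 − 8.5 = -2.5.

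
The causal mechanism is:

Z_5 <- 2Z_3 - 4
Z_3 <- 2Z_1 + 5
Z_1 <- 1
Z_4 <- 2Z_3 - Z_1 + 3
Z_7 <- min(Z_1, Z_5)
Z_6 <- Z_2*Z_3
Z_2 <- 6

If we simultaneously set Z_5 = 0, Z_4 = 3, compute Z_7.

Setting Z_5 = 0, Z_4 = 3 by intervention discards those variables' equations.
Z_7 = min(Z_1, Z_5)  [with Z_1=1, Z_5=0]  = 0

0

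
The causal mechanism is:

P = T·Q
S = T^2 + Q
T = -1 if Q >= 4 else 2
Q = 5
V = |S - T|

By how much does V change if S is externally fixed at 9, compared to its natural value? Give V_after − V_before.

The intervention breaks the incoming arrows to S: S = T^2 + Q no longer applies, and S = 9.
T = -1 if Q >= 4 else 2  [with Q=5]  = -1
V = |S - T|  [with S=9, T=-1]  = 10
Without intervention: T = -1 if Q >= 4 else 2  [with Q=5]  = -1; S = T^2 + Q  [with T=-1, Q=5]  = 6; V = |S - T|  [with S=6, T=-1]  = 7.
Change = 10 − 7 = 3.

3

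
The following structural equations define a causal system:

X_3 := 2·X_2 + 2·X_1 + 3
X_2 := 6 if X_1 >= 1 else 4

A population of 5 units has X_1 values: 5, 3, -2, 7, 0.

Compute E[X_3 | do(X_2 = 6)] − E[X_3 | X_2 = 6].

Under do(X_2=6), X_2's equation is replaced by X_2=6 for every unit. Per-unit X_3: 25, 21, 11, 29, 15. Mean = 20.2.
Conditioning on X_2=6 selects the 3 unit(s) with X_1 ∈ {5, 3, 7}. Their X_3 values: 25, 21, 29. Mean = 25.
Difference = 20.2 − 25 = -4.8.

-4.8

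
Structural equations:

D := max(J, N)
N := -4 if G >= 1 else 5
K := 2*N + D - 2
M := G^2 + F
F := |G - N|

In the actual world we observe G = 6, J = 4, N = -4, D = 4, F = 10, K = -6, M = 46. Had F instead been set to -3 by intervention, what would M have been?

33

Under do(F=-3), the mechanism F := |G - N| is discarded; F is fixed at -3.
M = G^2 + F  [with G=6, F=-3]  = 33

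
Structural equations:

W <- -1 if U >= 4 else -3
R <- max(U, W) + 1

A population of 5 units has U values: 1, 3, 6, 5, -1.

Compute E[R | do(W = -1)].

The intervention sets W=-1 in all 5 units regardless of U. Recomputing R per unit gives 2, 4, 7, 6, 0; average 3.8.

3.8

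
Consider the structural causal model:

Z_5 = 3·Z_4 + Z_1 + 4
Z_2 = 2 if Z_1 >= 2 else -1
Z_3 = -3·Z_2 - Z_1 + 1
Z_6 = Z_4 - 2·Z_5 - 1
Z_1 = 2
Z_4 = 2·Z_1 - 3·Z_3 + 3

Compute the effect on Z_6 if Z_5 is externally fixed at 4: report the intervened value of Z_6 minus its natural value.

172

The intervention breaks the incoming arrows to Z_5: Z_5 = 3·Z_4 + Z_1 + 4 no longer applies, and Z_5 = 4.
Z_2 = 2 if Z_1 >= 2 else -1  [with Z_1=2]  = 2
Z_3 = -3·Z_2 - Z_1 + 1  [with Z_2=2, Z_1=2]  = -7
Z_4 = 2·Z_1 - 3·Z_3 + 3  [with Z_1=2, Z_3=-7]  = 28
Z_6 = Z_4 - 2·Z_5 - 1  [with Z_4=28, Z_5=4]  = 19
Without intervention: Z_2 = 2 if Z_1 >= 2 else -1  [with Z_1=2]  = 2; Z_3 = -3·Z_2 - Z_1 + 1  [with Z_2=2, Z_1=2]  = -7; Z_4 = 2·Z_1 - 3·Z_3 + 3  [with Z_1=2, Z_3=-7]  = 28; Z_5 = 3·Z_4 + Z_1 + 4  [with Z_4=28, Z_1=2]  = 90; Z_6 = Z_4 - 2·Z_5 - 1  [with Z_4=28, Z_5=90]  = -153.
Change = 19 − (-153) = 172.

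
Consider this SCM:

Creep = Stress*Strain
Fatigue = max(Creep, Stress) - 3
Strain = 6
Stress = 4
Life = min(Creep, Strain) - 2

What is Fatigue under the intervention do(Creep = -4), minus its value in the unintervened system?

The intervention breaks the incoming arrows to Creep: Creep = Stress*Strain no longer applies, and Creep = -4.
Fatigue = max(Creep, Stress) - 3  [with Creep=-4, Stress=4]  = 1
Without intervention: Creep = Stress*Strain  [with Stress=4, Strain=6]  = 24; Fatigue = max(Creep, Stress) - 3  [with Creep=24, Stress=4]  = 21.
Change = 1 − 21 = -20.

-20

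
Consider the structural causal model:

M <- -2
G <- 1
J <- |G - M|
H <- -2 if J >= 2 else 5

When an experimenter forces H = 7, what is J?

3

Under do(H=7), the mechanism H <- -2 if J >= 2 else 5 is discarded; H is fixed at 7.
Since J is not a descendant of the intervened variable, it is unaffected.
J = |G - M|  [with G=1, M=-2]  = 3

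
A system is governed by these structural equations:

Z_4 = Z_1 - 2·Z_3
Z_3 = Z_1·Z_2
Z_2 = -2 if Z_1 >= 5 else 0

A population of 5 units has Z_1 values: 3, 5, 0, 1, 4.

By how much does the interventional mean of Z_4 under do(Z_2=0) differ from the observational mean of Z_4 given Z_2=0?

The intervention sets Z_2=0 in all 5 units regardless of Z_1. Recomputing Z_4 per unit gives 3, 5, 0, 1, 4; average 2.6.
Conditioning on Z_2=0 selects the 4 unit(s) with Z_1 ∈ {3, 0, 1, 4}. Their Z_4 values: 3, 0, 1, 4. Mean = 2.
Difference = 2.6 − 2 = 0.6.

0.6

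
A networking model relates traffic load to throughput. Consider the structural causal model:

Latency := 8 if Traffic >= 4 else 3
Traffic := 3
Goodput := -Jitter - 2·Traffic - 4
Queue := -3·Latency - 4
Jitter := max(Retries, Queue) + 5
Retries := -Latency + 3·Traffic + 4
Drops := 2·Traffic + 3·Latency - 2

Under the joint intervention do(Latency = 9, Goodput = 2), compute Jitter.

Under do(Latency = 9, Goodput = 2), each intervened variable's structural equation is replaced by its fixed value.
Queue = -3·Latency - 4  [with Latency=9]  = -31
Retries = -Latency + 3·Traffic + 4  [with Latency=9, Traffic=3]  = 4
Jitter = max(Retries, Queue) + 5  [with Retries=4, Queue=-31]  = 9

9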